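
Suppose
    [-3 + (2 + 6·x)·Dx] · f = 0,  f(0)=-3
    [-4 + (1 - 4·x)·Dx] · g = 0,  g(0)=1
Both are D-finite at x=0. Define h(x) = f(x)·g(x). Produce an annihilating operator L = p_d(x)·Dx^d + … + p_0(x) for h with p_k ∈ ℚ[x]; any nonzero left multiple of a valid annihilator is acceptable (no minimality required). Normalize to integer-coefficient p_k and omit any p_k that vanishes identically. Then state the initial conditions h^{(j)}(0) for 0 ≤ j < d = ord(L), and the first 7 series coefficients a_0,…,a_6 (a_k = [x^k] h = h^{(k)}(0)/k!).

L = (11 + 12·x) + (-2 + 2·x + 24·x^2)·Dx  (order 1).
h: a_k = -3, -33/2, -501/8, -4089/16, -129633/128, -1042167/256, -16628745/1024, …
ICs: h(0) = -3.

f: a_k = -3, -9/2, 27/8, -81/16, 1215/128, -5103/256, 45927/1024, …
g: a_k = 1, 4, 16, 64, 256, 1024, 4096, …
h₀=f·g: eliminate ⇒ L₀, order ≤ 1·1.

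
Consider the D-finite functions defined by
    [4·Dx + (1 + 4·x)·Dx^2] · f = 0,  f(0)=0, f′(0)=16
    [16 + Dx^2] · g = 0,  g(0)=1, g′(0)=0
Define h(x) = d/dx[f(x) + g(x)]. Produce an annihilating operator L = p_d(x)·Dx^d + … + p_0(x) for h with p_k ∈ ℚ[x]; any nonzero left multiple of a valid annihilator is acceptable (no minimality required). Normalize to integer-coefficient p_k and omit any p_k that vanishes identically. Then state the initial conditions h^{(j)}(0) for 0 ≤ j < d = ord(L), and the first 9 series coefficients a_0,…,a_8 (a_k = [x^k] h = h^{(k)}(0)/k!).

L = (448 + 512·x + 1024·x^2) + (48 + 320·x + 768·x^2 + 1024·x^3)·Dx + (28 + 32·x + 64·x^2)·Dx^2 + (3 + 20·x + 48·x^2 + 64·x^3)·Dx^3  (order 3).
h: a_k = 16, -80, 256, -2944/3, 4096, -246272/15, 65536, -82571264/315, 1048576, …
ICs: h(0) = 16, h′(0) = -80, h′′(0) = 512.

f: a_k = 0, 16, -32, 256/3, -256, 4096/5, -8192/3, 65536/7, -32768, …
g: a_k = 1, 0, -8, 0, 32/3, 0, -256/45, 0, 512/315, …
Weyl lclm of L_f,L_g ⇒ L₀ (ord ≤ 4).
Derive L from L₀ (diff closure).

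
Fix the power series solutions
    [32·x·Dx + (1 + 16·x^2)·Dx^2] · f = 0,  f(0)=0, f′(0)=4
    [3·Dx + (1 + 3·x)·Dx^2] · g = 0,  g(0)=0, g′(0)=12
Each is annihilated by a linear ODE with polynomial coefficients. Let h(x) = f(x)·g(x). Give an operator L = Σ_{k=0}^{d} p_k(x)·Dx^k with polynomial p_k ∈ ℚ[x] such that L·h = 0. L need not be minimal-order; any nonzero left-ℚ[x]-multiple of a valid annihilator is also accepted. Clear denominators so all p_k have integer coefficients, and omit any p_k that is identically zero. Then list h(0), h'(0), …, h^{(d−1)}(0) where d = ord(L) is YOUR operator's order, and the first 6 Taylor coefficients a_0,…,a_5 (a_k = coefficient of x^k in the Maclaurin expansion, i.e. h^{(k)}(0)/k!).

f: a_k = 0, 4, 0, -64/3, 0, 1024/5, …
g: a_k = 0, 12, -18, 36, -81, 972/5, …
f·g: L₀ = L_f ⊗_s L_g, ord ≤ 2·2.
L = (15744 + 89280·x + 811008·x^2 + 5299200·x^3 + 13271040·x^4 + 17252352·x^5 + 21233664·x^7)·Dx + (4258 + 91200·x + 775488·x^2 + 4635648·x^3 + 18247680·x^4 + 41140224·x^5 + 46448640·x^6 + 21233664·x^7 + 74317824·x^8)·Dx^2 + (492 + 12548·x + 131328·x^2 + 747968·x^3 + 3219456·x^4 + 10146816·x^5 + 21233664·x^6 + 24920064·x^7 + 21233664·x^8 + 42467328·x^9)·Dx^3 + (73 + 822·x + 6161·x^2 + 34944·x^3 + 151168·x^4 + 500736·x^5 + 1322496·x^6 + 2654208·x^7 + 3244032·x^8 + 3538944·x^9 + 5308416·x^10)·Dx^4  (order 4).
h: a_k = 0, 0, 48, -72, -112, 60, …
ICs: h(0) = 0, h′(0) = 0, h′′(0) = 96, h′′′(0) = -432.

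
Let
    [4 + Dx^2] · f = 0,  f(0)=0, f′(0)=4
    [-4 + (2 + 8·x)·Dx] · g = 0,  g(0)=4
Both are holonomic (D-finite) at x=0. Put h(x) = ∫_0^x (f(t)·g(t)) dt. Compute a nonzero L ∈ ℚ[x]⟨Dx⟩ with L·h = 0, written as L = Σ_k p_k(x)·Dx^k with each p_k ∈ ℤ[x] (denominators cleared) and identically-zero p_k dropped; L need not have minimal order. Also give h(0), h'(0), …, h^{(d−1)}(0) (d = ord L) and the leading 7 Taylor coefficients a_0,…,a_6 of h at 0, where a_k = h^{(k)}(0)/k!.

L = (16 + 32·x + 64·x^2)·Dx + (-4 - 16·x)·Dx^2 + (1 + 8·x + 16·x^2)·Dx^3  (order 3).
h: a_k = 0, 0, 8, 32/3, -32/3, 128/15, -1024/45, …
ICs: h(0) = 0, h′(0) = 0, h′′(0) = 16.

f: a_k = 0, 4, 0, -8/3, 0, 8/15, 0, …
g: a_k = 4, 8, -8, 16, -40, 112, -336, …
Sym-product of L_f,L_g gives L₀ (≤ ord 2).
∫: right-multiply L₀ by Dx.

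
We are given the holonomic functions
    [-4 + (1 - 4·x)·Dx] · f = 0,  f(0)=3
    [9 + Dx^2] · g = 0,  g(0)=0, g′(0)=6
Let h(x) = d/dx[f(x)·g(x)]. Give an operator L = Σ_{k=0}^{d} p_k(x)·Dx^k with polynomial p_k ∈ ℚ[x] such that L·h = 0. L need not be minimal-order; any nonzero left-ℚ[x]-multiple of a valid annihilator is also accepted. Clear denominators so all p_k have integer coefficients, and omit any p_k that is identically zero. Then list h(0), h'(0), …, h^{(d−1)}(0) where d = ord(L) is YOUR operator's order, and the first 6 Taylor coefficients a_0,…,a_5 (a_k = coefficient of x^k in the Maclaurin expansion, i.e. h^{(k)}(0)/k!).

f: a_k = 3, 12, 48, 192, 768, 3072, …
g: a_k = 0, 6, 0, -9, 0, 81/20, …
Product ⇒ symmetric product L₀, ord ≤ 2.
Differentiate: ansatz ord ≤ ord L₀ ⇒ L.
L = (-23 - 72·x + 144·x^2) + (-8 + 32·x)·Dx + (1 - 8·x + 16·x^2)·Dx^2  (order 2).
h: a_k = 18, 144, 783, 4176, 83763/4, 502578/5, …
ICs: h(0) = 18, h′(0) = 144.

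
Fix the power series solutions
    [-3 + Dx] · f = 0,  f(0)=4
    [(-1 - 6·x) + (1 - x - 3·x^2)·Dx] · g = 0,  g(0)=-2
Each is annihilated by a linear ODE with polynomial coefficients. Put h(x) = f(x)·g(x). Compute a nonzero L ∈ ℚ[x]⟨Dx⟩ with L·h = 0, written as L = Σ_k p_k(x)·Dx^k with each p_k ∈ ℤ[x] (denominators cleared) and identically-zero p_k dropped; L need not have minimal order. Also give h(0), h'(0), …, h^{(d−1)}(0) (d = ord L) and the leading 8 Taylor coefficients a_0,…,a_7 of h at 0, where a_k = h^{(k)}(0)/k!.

L = (4 + 3·x - 9·x^2) + (-1 + x + 3·x^2)·Dx  (order 1).
h: a_k = -8, -32, -92, -224, -527, -6076/5, -28043/10, -225868/35, …
ICs: h(0) = -8.

f: a_k = 4, 12, 18, 18, 27/2, 81/10, 81/20, 243/140, …
g: a_k = -2, -2, -8, -14, -38, -80, -194, -434, …
f·g: L₀ = L_f ⊗_s L_g, ord ≤ 1·1.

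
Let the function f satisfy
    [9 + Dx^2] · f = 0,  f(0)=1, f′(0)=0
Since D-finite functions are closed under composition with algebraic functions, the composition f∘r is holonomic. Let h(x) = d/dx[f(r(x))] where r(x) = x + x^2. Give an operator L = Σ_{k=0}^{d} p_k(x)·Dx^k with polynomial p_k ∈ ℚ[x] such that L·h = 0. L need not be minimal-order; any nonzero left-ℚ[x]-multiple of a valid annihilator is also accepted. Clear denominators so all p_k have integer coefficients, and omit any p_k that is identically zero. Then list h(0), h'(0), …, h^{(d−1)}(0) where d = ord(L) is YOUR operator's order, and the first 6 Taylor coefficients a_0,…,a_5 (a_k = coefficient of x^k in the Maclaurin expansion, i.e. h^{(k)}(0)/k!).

f: a_k = 1, 0, -9/2, 0, 27/8, 0, …
L₀ from L_f via x↦r, Dx↦r'^{-1}Dx.
Derive L from L₀ (diff closure).
L = (21 + 72·x + 216·x^2 + 288·x^3 + 144·x^4) + (-6 - 12·x)·Dx + (1 + 4·x + 4·x^2)·Dx^2  (order 2).
h: a_k = 0, -9, -27, -9/2, 135/2, 4617/40, …
ICs: h(0) = 0, h′(0) = -9.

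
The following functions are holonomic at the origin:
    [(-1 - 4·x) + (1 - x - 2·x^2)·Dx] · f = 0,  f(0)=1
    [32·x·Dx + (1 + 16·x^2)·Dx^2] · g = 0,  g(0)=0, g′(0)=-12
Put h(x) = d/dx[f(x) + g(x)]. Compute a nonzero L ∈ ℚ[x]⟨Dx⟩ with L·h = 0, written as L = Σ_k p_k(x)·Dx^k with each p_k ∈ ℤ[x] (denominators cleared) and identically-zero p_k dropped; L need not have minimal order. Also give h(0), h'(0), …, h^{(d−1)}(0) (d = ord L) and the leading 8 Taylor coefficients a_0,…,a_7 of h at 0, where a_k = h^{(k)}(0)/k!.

f: a_k = 1, 1, 3, 5, 11, 21, 43, 85, …
g: a_k = 0, -12, 0, 64, 0, -3072/5, 0, 49152/7, …
L₀ := lclm(L_f,L_g); ord L₀ ≤ 1+2.
h₀' ⇒ L via d/dx closure of L₀.
L = (-96 + 384·x + 6912·x^2 + 15360·x^3 + 40704·x^4 + 12288·x^6) + (31 + 104·x - 392·x^2 + 736·x^3 + 14912·x^4 + 27904·x^5 + 3072·x^6 + 12288·x^7)·Dx + (-3 - 19·x - 128·x^2 - 152·x^3 - 1128·x^4 + 2496·x^5 + 2560·x^6 + 1024·x^7 + 2048·x^8)·Dx^2  (order 2).
h: a_k = -11, 6, 207, 44, -2967, 258, 49747, 1368, …
ICs: h(0) = -11, h′(0) = 6.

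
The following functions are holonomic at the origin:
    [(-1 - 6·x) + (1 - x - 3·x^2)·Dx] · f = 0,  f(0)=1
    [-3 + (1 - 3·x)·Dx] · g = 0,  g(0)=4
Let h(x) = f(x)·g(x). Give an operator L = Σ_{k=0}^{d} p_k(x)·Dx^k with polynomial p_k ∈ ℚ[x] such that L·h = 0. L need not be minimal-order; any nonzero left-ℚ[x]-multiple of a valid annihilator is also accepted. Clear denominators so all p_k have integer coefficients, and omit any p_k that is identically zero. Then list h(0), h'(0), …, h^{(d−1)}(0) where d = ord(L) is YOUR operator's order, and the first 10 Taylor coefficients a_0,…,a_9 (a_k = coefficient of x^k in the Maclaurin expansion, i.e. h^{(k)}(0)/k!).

f: a_k = 1, 1, 4, 7, 19, 40, 97, 217, 508, 1159, …
g: a_k = 4, 12, 36, 108, 324, 972, 2916, 8748, 26244, 78732, …
Product ⇒ symmetric product L₀, ord ≤ 1.
L = (-4 + 27·x^2) + (1 - 4·x + 9·x^3)·Dx  (order 1).
h: a_k = 4, 16, 64, 220, 736, 2368, 7492, 23344, 72064, 220828, …
ICs: h(0) = 4.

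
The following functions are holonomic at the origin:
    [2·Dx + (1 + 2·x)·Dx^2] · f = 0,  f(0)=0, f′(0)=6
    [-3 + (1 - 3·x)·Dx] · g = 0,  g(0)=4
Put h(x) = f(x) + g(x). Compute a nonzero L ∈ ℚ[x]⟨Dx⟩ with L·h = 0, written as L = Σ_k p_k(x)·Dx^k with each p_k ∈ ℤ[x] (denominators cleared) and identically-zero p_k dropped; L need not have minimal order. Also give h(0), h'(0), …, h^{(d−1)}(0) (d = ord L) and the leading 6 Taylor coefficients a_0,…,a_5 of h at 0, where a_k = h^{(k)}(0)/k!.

L = (-78 - 36·x)·Dx + (-23 - 132·x - 72·x^2)·Dx^2 + (4 - x - 27·x^2 - 18·x^3)·Dx^3  (order 3).
h: a_k = 4, 18, 30, 116, 312, 4956/5, …
ICs: h(0) = 4, h′(0) = 18, h′′(0) = 60.

f: a_k = 0, 6, -6, 8, -12, 96/5, …
g: a_k = 4, 12, 36, 108, 324, 972, …
f+g: L₀ = lclm(L_f,L_g), ord ≤ 2+1.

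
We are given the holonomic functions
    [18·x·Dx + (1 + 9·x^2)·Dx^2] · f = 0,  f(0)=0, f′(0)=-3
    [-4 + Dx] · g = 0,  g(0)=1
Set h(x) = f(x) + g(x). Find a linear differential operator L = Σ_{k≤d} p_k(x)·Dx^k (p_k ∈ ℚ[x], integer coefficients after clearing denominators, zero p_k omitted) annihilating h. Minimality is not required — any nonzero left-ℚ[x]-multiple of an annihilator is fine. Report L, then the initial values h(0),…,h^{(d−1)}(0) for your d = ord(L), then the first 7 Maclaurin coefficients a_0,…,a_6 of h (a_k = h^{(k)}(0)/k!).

L = (36 - 144·x - 972·x^2 - 1296·x^3)·Dx + (-17 + 99·x^2 - 648·x^4)·Dx^2 + (2 + 9·x + 36·x^2 + 81·x^3 + 162·x^4)·Dx^3  (order 3).
h: a_k = 1, 1, 8, 59/3, 32/3, -601/15, 256/45, …
ICs: h(0) = 1, h′(0) = 1, h′′(0) = 16.

f: a_k = 0, -3, 0, 9, 0, -243/5, 0, …
g: a_k = 1, 4, 8, 32/3, 32/3, 128/15, 256/45, …
Sum ⇒ L₀ = lclm(L_f,L_g) in ℚ(x)⟨Dx⟩.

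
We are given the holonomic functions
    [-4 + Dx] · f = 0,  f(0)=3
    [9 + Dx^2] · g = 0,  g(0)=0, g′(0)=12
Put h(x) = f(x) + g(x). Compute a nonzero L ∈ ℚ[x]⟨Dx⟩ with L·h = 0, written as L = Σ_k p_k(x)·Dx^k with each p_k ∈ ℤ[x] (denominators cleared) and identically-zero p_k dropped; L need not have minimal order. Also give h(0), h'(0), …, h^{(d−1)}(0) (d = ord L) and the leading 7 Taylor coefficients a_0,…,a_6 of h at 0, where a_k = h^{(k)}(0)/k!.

L = -36 + 9·Dx - 4·Dx^2 + Dx^3  (order 3).
h: a_k = 3, 24, 24, 14, 32, 337/10, 256/15, …
ICs: h(0) = 3, h′(0) = 24, h′′(0) = 48.

f: a_k = 3, 12, 24, 32, 32, 128/5, 256/15, …
g: a_k = 0, 12, 0, -18, 0, 81/10, 0, …
f+g: L₀ = lclm(L_f,L_g), ord ≤ 1+2.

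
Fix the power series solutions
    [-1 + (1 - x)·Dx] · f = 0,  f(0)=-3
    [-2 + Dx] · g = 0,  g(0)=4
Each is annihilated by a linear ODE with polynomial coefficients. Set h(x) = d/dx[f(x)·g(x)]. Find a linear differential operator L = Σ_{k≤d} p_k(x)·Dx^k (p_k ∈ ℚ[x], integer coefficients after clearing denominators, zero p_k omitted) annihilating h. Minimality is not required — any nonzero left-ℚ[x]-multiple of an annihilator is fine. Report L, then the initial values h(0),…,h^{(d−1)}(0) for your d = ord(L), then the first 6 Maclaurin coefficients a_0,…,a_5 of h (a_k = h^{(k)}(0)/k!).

L = (10 - 12·x + 4·x^2) + (-3 + 5·x - 2·x^2)·Dx  (order 1).
h: a_k = -36, -120, -228, -336, -436, -2648/5, …
ICs: h(0) = -36.

f: a_k = -3, -3, -3, -3, -3, -3, …
g: a_k = 4, 8, 8, 16/3, 8/3, 16/15, …
h₀=f·g: eliminate ⇒ L₀, order ≤ 1·1.
Derive L from L₀ (diff closure).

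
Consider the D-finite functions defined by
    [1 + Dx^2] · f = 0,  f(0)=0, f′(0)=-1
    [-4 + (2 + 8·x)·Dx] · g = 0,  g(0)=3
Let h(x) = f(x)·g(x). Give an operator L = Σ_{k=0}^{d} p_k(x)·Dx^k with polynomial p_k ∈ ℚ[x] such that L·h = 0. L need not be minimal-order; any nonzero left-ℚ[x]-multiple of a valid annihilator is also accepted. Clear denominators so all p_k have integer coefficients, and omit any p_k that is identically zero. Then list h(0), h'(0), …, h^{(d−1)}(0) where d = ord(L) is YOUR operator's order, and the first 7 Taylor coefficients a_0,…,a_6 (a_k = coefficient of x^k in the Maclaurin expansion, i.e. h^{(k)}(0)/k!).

L = (13 + 8·x + 16·x^2) + (-4 - 16·x)·Dx + (1 + 8·x + 16·x^2)·Dx^2  (order 2).
h: a_k = 0, -3, -6, 13/2, -11, 1159/40, -1641/20, …
ICs: h(0) = 0, h′(0) = -3.

f: a_k = 0, -1, 0, 1/6, 0, -1/120, 0, …
g: a_k = 3, 6, -6, 12, -30, 84, -252, …
Product ⇒ symmetric product L₀, ord ≤ 2.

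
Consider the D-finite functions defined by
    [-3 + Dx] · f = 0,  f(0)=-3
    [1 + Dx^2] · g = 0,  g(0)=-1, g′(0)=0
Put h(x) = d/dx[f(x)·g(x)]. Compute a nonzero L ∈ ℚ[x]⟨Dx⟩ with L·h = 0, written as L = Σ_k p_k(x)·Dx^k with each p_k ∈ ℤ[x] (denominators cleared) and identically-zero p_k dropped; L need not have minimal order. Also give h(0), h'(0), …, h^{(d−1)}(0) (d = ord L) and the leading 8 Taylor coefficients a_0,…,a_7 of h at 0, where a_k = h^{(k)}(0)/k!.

L = 10 - 6·Dx + Dx^2  (order 2).
h: a_k = 9, 24, 27, 14, -3/2, -44/5, -83/10, -527/105, …
ICs: h(0) = 9, h′(0) = 24.

f: a_k = -3, -9, -27/2, -27/2, -81/8, -243/40, -243/80, -729/560, …
g: a_k = -1, 0, 1/2, 0, -1/24, 0, 1/720, 0, …
f·g: L₀ = L_f ⊗_s L_g, ord ≤ 1·2.
h=h₀': d/dx-closure on L₀ ⇒ L.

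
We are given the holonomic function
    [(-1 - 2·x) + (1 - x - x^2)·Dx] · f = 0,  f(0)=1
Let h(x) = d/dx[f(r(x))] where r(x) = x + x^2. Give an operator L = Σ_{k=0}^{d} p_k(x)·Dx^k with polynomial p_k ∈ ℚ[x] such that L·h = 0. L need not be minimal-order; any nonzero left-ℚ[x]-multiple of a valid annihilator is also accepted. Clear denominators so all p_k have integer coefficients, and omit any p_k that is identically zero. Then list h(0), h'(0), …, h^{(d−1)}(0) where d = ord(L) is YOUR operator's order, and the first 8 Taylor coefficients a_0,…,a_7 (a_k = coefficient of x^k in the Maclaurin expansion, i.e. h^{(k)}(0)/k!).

f: a_k = 1, 1, 2, 3, 5, 8, 13, 21, …
h₀=f(r): pull back L_f along r ⇒ L₀.
Derive L from L₀ (diff closure).
L = (6 + 24·x + 48·x^2 + 68·x^3 + 84·x^4 + 60·x^5 + 20·x^6) + (-1 - 3·x + 12·x^3 + 25·x^4 + 24·x^5 + 14·x^6 + 4·x^7)·Dx  (order 1).
h: a_k = 1, 6, 21, 64, 185, 516, 1393, 3688, …
ICs: h(0) = 1.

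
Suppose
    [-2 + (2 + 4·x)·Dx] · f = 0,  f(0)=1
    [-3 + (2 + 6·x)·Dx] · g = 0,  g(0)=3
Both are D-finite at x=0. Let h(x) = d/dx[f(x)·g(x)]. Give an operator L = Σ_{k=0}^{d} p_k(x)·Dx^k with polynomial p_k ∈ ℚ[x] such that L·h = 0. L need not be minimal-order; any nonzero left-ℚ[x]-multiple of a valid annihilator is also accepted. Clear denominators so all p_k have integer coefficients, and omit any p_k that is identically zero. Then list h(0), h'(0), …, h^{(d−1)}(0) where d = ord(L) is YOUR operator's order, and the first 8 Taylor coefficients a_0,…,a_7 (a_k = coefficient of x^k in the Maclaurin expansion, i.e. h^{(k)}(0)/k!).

L = -1 + (-10 - 74·x - 180·x^2 - 144·x^3)·Dx  (order 1).
h: a_k = 15/2, -3/4, 45/16, -303/32, 7725/256, -47709/512, 578025/2048, -3459015/4096, …
ICs: h(0) = 15/2.

f: a_k = 1, 1, -1/2, 1/2, -5/8, 7/8, -21/16, 33/16, …
g: a_k = 3, 9/2, -27/8, 81/16, -1215/128, 5103/256, -45927/1024, 216513/2048, …
L₀ := L_f ⊗_s L_g (sym. prod.), ord ≤ 1.
Differentiate: ansatz ord ≤ ord L₀ ⇒ L.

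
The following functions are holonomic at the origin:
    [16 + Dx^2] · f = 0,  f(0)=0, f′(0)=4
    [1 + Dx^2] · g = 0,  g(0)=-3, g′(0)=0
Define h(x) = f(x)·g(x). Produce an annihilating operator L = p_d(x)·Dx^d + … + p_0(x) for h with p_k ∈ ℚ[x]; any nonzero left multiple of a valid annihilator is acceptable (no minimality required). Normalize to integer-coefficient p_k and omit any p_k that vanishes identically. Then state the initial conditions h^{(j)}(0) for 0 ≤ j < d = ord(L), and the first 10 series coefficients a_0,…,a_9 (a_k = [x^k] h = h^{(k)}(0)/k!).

f: a_k = 0, 4, 0, -32/3, 0, 128/15, 0, -1024/315, 0, 2048/2835, …
g: a_k = -3, 0, 3/2, 0, -1/8, 0, 1/240, 0, -1/13440, 0, …
h₀=f·g: eliminate ⇒ L₀, order ≤ 2·2.
L = 225 + 34·Dx^2 + Dx^4  (order 4).
h: a_k = 0, -12, 0, 38, 0, -421/10, 0, 10039/420, 0, -246601/30240, …
ICs: h(0) = 0, h′(0) = -12, h′′(0) = 0, h′′′(0) = 228.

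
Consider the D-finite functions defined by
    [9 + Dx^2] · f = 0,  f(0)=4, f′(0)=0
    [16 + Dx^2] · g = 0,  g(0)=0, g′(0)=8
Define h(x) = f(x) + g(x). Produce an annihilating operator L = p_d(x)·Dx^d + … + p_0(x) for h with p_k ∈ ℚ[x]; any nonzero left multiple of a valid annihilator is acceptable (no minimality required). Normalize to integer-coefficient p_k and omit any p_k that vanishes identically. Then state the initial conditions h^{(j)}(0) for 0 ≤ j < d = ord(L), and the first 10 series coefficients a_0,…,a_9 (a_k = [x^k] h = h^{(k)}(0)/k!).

f: a_k = 4, 0, -18, 0, 27/2, 0, -81/20, 0, 729/1120, 0, …
g: a_k = 0, 8, 0, -64/3, 0, 256/15, 0, -2048/315, 0, 4096/2835, …
f+g: L₀ = lclm(L_f,L_g), ord ≤ 2+2.
L = 144 + 25·Dx^2 + Dx^4  (order 4).
h: a_k = 4, 8, -18, -64/3, 27/2, 256/15, -81/20, -2048/315, 729/1120, 4096/2835, …
ICs: h(0) = 4, h′(0) = 8, h′′(0) = -36, h′′′(0) = -128.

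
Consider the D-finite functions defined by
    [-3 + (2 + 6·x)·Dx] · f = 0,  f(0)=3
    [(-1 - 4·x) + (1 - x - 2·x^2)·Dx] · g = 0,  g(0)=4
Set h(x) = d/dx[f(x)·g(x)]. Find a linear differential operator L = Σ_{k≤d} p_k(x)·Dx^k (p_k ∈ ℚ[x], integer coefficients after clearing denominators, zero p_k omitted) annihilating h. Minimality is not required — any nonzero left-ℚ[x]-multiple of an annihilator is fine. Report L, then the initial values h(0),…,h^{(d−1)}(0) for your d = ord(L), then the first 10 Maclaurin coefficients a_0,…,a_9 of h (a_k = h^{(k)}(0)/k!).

L = (27 + 282·x + 663·x^2 + 660·x^3 + 540·x^4) + (-10 - 42·x - 30·x^2 + 98·x^3 + 312·x^4 + 216·x^5)·Dx  (order 1).
h: a_k = 30, 81, 1449/4, 5241/8, 155205/64, 486279/128, 7261485/512, 18527625/1024, 1310994045/16384, 2242308315/32768, …
ICs: h(0) = 30.

f: a_k = 3, 9/2, -27/8, 81/16, -1215/128, 5103/256, -45927/1024, 216513/2048, -8444007/32768, 42220035/65536, …
g: a_k = 4, 4, 12, 20, 44, 84, 172, 340, 684, 1364, …
Sym-product of L_f,L_g gives L₀ (≤ ord 1).
h=h₀': d/dx-closure on L₀ ⇒ L.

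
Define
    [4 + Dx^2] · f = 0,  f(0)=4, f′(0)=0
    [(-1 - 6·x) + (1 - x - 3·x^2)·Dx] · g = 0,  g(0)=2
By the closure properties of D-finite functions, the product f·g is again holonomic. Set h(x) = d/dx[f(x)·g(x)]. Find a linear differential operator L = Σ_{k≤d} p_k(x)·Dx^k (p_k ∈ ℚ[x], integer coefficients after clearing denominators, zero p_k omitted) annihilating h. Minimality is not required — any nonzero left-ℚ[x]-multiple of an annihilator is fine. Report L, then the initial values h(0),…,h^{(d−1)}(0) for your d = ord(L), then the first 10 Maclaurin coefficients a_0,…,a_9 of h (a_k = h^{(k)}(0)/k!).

f: a_k = 4, 0, -8, 0, 8/3, 0, -16/45, 0, 8/315, 0, …
g: a_k = 2, 2, 8, 14, 38, 80, 194, 434, 1016, 2318, …
h₀=f·g: eliminate ⇒ L₀, order ≤ 2·1.
h=h₀': d/dx-closure on L₀ ⇒ L.
L = (10 - 16·x - 40·x^2 + 48·x^3 + 72·x^4) + (5 + 34·x + 36·x^2 + 72·x^3)·Dx + (-1 - x - x^2 + 12·x^3 + 18·x^4)·Dx^2  (order 2).
h: a_k = 8, 32, 120, 1120/3, 3200/3, 44336/15, 356776/45, 1315712/63, 1892648/35, 392364656/2835, …
ICs: h(0) = 8, h′(0) = 32.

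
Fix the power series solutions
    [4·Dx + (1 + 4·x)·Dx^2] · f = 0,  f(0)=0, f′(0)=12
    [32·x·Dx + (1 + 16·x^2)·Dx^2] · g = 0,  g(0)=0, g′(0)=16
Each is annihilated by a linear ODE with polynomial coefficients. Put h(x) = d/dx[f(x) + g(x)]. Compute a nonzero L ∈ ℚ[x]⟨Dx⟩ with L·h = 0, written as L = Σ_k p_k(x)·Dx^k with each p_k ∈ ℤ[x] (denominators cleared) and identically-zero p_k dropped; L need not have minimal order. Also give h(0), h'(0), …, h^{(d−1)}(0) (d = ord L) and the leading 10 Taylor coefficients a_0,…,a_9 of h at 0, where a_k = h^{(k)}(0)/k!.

L = (-32 - 384·x + 1536·x^2 + 2048·x^3) + (-16 - 64·x + 3072·x^3 + 4096·x^4)·Dx + (-1 + 4·x + 32·x^2 + 128·x^3 + 768·x^4 + 1024·x^5)·Dx^2  (order 2).
h: a_k = 28, -48, -64, -768, 7168, -12288, -16384, -196608, 1835008, -3145728, …
ICs: h(0) = 28, h′(0) = -48.

f: a_k = 0, 12, -24, 64, -192, 3072/5, -2048, 49152/7, -24576, 262144/3, …
g: a_k = 0, 16, 0, -256/3, 0, 4096/5, 0, -65536/7, 0, 1048576/9, …
h₀=f+g: left-lcm gives L₀, ord ≤ 4.
Differentiate: ansatz ord ≤ ord L₀ ⇒ L.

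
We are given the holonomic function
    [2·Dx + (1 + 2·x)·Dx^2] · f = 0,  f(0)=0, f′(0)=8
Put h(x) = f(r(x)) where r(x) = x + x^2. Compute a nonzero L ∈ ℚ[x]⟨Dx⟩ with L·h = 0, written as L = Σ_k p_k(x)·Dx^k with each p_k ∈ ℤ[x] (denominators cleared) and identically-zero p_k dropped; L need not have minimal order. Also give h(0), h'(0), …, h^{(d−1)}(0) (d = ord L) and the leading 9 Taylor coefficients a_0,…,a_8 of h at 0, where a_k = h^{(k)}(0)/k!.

f: a_k = 0, 8, -8, 32/3, -16, 128/5, -128/3, 512/7, -128, …
L₀ from L_f via x↦r, Dx↦r'^{-1}Dx.
L = (4·x + 4·x^2)·Dx + (1 + 4·x + 6·x^2 + 4·x^3)·Dx^2  (order 2).
h: a_k = 0, 8, 0, -16/3, 8, -32/5, 0, 64/7, -16, …
ICs: h(0) = 0, h′(0) = 8.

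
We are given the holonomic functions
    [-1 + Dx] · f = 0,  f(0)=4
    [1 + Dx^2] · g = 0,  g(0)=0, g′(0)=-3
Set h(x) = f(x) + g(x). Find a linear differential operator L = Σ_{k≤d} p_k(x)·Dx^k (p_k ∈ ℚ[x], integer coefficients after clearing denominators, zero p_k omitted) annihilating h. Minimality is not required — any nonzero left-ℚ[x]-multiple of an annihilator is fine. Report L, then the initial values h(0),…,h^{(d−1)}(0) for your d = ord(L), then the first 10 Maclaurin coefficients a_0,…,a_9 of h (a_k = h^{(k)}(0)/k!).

f: a_k = 4, 4, 2, 2/3, 1/6, 1/30, 1/180, 1/1260, 1/10080, 1/90720, …
g: a_k = 0, -3, 0, 1/2, 0, -1/40, 0, 1/1680, 0, -1/120960, …
Weyl lclm of L_f,L_g ⇒ L₀ (ord ≤ 3).
L = -1 + Dx - Dx^2 + Dx^3  (order 3).
h: a_k = 4, 1, 2, 7/6, 1/6, 1/120, 1/180, 1/720, 1/10080, 1/362880, …
ICs: h(0) = 4, h′(0) = 1, h′′(0) = 4.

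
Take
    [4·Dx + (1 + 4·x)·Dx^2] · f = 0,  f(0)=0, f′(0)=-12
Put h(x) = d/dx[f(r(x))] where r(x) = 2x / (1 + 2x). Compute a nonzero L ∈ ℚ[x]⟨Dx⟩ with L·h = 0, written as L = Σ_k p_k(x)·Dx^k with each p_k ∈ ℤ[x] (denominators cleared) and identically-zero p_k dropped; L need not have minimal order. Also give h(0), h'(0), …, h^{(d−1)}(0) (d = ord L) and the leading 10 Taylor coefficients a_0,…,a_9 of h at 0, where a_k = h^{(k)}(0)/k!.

L = (12 + 40·x) + (1 + 12·x + 20·x^2)·Dx  (order 1).
h: a_k = -24, 288, -2976, 29952, -299904, 2999808, -29999616, 299999232, -2999998464, 29999996928, …
ICs: h(0) = -24.

f: a_k = 0, -12, 24, -64, 192, -3072/5, 2048, -49152/7, 24576, -262144/3, …
h₀=f(r): pull back L_f along r ⇒ L₀.
Derive L from L₀ (diff closure).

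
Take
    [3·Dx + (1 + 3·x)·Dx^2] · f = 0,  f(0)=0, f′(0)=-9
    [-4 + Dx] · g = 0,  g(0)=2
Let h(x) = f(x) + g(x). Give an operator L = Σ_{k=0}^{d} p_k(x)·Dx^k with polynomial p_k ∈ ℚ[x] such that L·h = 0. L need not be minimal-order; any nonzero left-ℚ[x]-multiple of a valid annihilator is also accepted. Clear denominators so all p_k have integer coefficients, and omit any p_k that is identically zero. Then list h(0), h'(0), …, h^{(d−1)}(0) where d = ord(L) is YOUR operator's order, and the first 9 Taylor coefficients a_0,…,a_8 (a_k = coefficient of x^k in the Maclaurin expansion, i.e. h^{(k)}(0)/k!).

f: a_k = 0, -9, 27/2, -27, 243/4, -729/5, 729/2, -6561/7, 19683/8, …
g: a_k = 2, 8, 16, 64/3, 64/3, 256/15, 512/45, 2048/315, 1024/315, …
Sum ⇒ L₀ = lclm(L_f,L_g) in ℚ(x)⟨Dx⟩.
L = (-120 - 144·x)·Dx + (2 - 96·x - 144·x^2)·Dx^2 + (7 + 33·x + 36·x^2)·Dx^3  (order 3).
h: a_k = 2, -1, 59/2, -17/3, 985/12, -1931/15, 33829/90, -293197/315, 6208337/2520, …
ICs: h(0) = 2, h′(0) = -1, h′′(0) = 59.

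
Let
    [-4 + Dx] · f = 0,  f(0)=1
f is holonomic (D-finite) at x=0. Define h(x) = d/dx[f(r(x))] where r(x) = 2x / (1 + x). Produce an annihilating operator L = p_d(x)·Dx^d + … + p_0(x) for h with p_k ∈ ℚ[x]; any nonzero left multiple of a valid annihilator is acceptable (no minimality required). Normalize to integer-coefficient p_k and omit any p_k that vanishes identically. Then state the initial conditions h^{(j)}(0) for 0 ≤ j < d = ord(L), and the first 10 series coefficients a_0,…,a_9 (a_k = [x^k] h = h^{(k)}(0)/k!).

L = (6 - 2·x) + (-1 - 2·x - x^2)·Dx  (order 1).
h: a_k = 8, 48, 88, 32/3, -88, 368/15, 3224/45, -3008/35, 4504/315, 198608/2835, …
ICs: h(0) = 8.

f: a_k = 1, 4, 8, 32/3, 32/3, 128/15, 256/45, 1024/315, 512/315, 2048/2835, …
Substitute x→r, Dx→(1/r')Dx; clear ⇒ L₀.
h=h₀': d/dx-closure on L₀ ⇒ L.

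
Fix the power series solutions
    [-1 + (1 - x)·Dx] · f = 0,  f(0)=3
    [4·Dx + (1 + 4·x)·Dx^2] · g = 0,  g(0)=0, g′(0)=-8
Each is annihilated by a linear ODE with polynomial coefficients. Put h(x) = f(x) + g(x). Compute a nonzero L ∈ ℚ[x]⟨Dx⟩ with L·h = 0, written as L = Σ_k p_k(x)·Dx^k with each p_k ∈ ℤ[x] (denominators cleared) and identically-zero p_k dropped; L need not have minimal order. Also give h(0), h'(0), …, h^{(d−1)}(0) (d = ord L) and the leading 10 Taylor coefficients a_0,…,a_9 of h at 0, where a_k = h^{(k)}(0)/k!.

f: a_k = 3, 3, 3, 3, 3, 3, 3, 3, 3, 3, …
g: a_k = 0, -8, 16, -128/3, 128, -2048/5, 4096/3, -32768/7, 16384, -524288/9, …
L₀ := lclm(L_f,L_g); ord L₀ ≤ 1+2.
L = (44 + 16·x)·Dx + (-13 + 56·x + 32·x^2)·Dx^2 + (-3 - 11·x + 6·x^2 + 8·x^3)·Dx^3  (order 3).
h: a_k = 3, -5, 19, -119/3, 131, -2033/5, 4105/3, -32747/7, 16387, -524261/9, …
ICs: h(0) = 3, h′(0) = -5, h′′(0) = 38.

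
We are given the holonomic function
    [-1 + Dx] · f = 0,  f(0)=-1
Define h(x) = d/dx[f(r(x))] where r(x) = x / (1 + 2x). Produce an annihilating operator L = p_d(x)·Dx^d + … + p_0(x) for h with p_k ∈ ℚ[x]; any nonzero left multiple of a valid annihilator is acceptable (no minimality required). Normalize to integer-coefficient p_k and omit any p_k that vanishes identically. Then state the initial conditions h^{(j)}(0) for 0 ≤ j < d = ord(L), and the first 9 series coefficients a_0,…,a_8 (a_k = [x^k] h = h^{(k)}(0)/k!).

L = (-3 - 8·x) + (-1 - 4·x - 4·x^2)·Dx  (order 1).
h: a_k = -1, 3, -13/2, 71/6, -147/8, 2699/120, -9157/720, -68731/1680, 8443151/40320, …
ICs: h(0) = -1.

f: a_k = -1, -1, -1/2, -1/6, -1/24, -1/120, -1/720, -1/5040, -1/40320, …
L₀ from L_f via x↦r, Dx↦r'^{-1}Dx.
Differentiate: ansatz ord ≤ ord L₀ ⇒ L.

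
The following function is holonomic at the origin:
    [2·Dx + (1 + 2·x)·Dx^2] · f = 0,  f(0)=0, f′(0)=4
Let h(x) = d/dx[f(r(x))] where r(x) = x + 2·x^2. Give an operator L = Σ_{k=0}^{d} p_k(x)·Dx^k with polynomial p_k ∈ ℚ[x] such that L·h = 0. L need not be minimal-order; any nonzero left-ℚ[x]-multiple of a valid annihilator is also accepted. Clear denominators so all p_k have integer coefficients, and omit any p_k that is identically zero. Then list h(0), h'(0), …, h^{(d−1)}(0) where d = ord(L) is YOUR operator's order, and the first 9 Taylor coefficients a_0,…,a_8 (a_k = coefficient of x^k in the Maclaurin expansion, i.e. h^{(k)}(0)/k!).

L = (-2 + 8·x + 16·x^2) + (1 + 6·x + 12·x^2 + 16·x^3)·Dx  (order 1).
h: a_k = 4, 8, -32, 32, 64, -256, 256, 512, -2048, …
ICs: h(0) = 4.

f: a_k = 0, 4, -4, 16/3, -8, 64/5, -64/3, 256/7, -64, …
Change of var in L_f (x↦r) gives L₀.
Differentiate: ansatz ord ≤ ord L₀ ⇒ L.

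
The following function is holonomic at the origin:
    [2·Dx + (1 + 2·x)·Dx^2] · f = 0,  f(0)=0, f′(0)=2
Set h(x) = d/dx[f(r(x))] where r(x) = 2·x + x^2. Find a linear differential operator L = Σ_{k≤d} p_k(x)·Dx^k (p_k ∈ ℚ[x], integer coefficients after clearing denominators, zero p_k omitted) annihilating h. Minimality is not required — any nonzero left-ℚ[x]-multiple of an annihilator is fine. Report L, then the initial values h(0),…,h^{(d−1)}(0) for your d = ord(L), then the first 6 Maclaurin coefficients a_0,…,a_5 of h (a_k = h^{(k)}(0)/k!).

L = (3 + 4·x + 2·x^2) + (1 + 5·x + 6·x^2 + 2·x^3)·Dx  (order 1).
h: a_k = 4, -12, 40, -136, 464, -1584, …
ICs: h(0) = 4.

f: a_k = 0, 2, -2, 8/3, -4, 32/5, …
Change of var in L_f (x↦r) gives L₀.
Differentiate: ansatz ord ≤ ord L₀ ⇒ L.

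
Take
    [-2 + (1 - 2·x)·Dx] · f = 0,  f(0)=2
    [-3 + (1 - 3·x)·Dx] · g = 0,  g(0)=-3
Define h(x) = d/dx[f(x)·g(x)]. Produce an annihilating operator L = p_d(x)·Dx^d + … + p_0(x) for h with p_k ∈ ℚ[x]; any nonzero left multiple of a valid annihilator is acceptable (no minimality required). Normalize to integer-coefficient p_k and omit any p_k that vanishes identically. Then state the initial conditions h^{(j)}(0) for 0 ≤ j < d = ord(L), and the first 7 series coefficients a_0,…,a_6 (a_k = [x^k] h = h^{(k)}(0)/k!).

f: a_k = 2, 4, 8, 16, 32, 64, 128, …
g: a_k = -3, -9, -27, -81, -243, -729, -2187, …
h₀=f·g: eliminate ⇒ L₀, order ≤ 1·1.
Differentiate: ansatz ord ≤ ord L₀ ⇒ L.
L = (38 - 180·x + 216·x^2) + (-5 + 37·x - 90·x^2 + 72·x^3)·Dx  (order 1).
h: a_k = -30, -228, -1170, -5064, -19950, -74124, -264810, …
ICs: h(0) = -30.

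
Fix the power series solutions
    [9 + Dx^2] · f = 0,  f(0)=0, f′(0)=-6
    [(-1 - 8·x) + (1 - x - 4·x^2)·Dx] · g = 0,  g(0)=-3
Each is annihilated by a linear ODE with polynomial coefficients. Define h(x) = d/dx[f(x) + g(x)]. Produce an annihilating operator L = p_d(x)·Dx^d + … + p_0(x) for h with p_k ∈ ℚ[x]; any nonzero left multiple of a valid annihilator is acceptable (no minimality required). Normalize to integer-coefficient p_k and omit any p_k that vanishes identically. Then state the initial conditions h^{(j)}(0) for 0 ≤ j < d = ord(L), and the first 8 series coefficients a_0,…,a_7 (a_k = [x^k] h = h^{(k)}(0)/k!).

L = (2358 + 13068·x + 57006·x^2 + 38520·x^3 + 83520·x^4 + 31104·x^5 + 41472·x^6) + (-189 - 1413·x + 1251·x^2 + 4203·x^3 + 5580·x^4 + 11952·x^5 + 12096·x^6 + 13824·x^7)·Dx + (262 + 1452·x + 6334·x^2 + 4280·x^3 + 9280·x^4 + 3456·x^5 + 4608·x^6)·Dx^2 + (-21 - 157·x + 139·x^2 + 467·x^3 + 620·x^4 + 1328·x^5 + 1344·x^6 + 1536·x^7)·Dx^3  (order 3).
h: a_k = -9, -30, -54, -348, -3981/4, -3258, -370197/40, -27960, …
ICs: h(0) = -9, h′(0) = -30, h′′(0) = -108.

f: a_k = 0, -6, 0, 9, 0, -81/20, 0, 243/280, …
g: a_k = -3, -3, -15, -27, -87, -195, -543, -1323, …
Weyl lclm of L_f,L_g ⇒ L₀ (ord ≤ 3).
h₀' ⇒ L via d/dx closure of L₀.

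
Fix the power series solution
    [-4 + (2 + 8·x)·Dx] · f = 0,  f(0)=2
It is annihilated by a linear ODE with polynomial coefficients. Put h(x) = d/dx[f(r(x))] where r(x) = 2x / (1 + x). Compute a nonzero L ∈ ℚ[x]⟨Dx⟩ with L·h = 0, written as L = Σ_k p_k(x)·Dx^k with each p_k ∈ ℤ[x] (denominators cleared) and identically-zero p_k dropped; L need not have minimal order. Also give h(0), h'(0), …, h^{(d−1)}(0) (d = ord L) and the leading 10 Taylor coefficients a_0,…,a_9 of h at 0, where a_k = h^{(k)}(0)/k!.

L = (-6 - 18·x) + (-1 - 10·x - 9·x^2)·Dx  (order 1).
h: a_k = 8, -48, 312, -2272, 17640, -141840, 1165080, -9708480, 81744840, -693741040, …
ICs: h(0) = 8.

f: a_k = 2, 4, -4, 8, -20, 56, -168, 528, -1716, 5720, …
Change of var in L_f (x↦r) gives L₀.
h₀' ⇒ L via d/dx closure of L₀.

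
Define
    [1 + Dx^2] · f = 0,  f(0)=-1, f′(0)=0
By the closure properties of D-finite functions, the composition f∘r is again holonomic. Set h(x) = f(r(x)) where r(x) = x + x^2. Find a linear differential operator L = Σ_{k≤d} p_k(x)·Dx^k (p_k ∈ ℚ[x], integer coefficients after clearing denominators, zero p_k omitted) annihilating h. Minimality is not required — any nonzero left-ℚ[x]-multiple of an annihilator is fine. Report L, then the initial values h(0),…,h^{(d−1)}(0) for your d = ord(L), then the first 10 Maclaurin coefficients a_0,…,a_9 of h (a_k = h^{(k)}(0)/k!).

f: a_k = -1, 0, 1/2, 0, -1/24, 0, 1/720, 0, -1/40320, 0, …
h₀=f(r): pull back L_f along r ⇒ L₀.
L = (1 + 6·x + 12·x^2 + 8·x^3) - 2·Dx + (1 + 2·x)·Dx^2  (order 2).
h: a_k = -1, 0, 1/2, 1, 11/24, -1/6, -179/720, -19/120, -841/40320, 139/5040, …
ICs: h(0) = -1, h′(0) = 0.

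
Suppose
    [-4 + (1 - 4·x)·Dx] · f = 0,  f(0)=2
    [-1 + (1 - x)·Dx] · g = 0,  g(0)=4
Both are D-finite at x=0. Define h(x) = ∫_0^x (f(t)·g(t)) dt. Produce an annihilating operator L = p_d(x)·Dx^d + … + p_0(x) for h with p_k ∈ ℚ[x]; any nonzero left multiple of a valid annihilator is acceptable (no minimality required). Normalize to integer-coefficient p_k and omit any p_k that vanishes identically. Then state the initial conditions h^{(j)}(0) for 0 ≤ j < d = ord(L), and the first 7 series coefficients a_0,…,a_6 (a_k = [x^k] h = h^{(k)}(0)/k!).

f: a_k = 2, 8, 32, 128, 512, 2048, 8192, …
g: a_k = 4, 4, 4, 4, 4, 4, 4, …
f·g: L₀ = L_f ⊗_s L_g, ord ≤ 1·1.
Integrate: L := L₀·Dx.
L = (-5 + 8·x)·Dx + (1 - 5·x + 4·x^2)·Dx^2  (order 2).
h: a_k = 0, 8, 20, 56, 170, 2728/5, 1820, …
ICs: h(0) = 0, h′(0) = 8.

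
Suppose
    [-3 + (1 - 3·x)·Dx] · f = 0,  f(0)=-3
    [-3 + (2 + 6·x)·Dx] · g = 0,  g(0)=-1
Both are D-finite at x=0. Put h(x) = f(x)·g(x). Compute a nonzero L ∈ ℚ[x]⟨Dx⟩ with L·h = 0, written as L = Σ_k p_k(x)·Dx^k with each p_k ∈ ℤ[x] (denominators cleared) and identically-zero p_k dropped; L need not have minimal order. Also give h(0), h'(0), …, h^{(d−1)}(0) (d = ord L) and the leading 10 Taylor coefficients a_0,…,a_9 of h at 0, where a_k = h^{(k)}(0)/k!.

f: a_k = -3, -9, -27, -81, -243, -729, -2187, -6561, -19683, -59049, …
g: a_k = -1, -3/2, 9/8, -27/16, 405/128, -1701/256, 15309/1024, -72171/2048, 2814669/32768, -14073345/65536, …
L₀ := L_f ⊗_s L_g (sym. prod.), ord ≤ 1.
L = (9 + 9·x) + (-2 + 18·x^2)·Dx  (order 1).
h: a_k = 3, 27/2, 297/8, 1863/16, 43497/128, 266085/256, 3147093/1024, 19099071/2048, 908311401/32768, 5492088441/65536, …
ICs: h(0) = 3.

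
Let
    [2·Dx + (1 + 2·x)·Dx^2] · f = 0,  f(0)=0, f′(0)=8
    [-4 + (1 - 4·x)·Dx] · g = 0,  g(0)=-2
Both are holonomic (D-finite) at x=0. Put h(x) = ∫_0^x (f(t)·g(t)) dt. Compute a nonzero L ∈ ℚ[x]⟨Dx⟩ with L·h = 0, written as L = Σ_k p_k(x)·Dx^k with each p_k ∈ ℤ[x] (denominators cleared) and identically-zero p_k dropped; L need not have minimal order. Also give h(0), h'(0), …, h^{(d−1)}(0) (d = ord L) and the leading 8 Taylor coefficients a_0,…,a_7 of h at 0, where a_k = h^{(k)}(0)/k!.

L = 8·Dx + (6 + 24·x)·Dx^2 + (-1 + 2·x + 8·x^2)·Dx^3  (order 3).
h: a_k = 0, 0, -8, -16, -160/3, -2464/15, -25024/45, -9472/5, …
ICs: h(0) = 0, h′(0) = 0, h′′(0) = -16.

f: a_k = 0, 8, -8, 32/3, -16, 128/5, -128/3, 512/7, …
g: a_k = -2, -8, -32, -128, -512, -2048, -8192, -32768, …
Sym-product of L_f,L_g gives L₀ (≤ ord 2).
Integrate: L := L₀·Dx.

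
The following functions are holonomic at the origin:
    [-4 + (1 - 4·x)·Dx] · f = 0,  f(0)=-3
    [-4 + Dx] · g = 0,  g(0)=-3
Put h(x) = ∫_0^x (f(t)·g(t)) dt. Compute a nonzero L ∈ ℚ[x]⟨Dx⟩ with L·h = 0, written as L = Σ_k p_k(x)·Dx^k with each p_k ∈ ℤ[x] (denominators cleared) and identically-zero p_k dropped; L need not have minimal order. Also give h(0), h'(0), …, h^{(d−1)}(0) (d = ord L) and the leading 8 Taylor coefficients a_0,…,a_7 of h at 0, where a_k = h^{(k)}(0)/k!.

f: a_k = -3, -12, -48, -192, -768, -3072, -12288, -49152, …
g: a_k = -3, -12, -24, -32, -32, -128/5, -256/15, -1024/105, …
h₀=f·g: eliminate ⇒ L₀, order ≤ 1·1.
∫: right-multiply L₀ by Dx.
L = (8 - 16·x)·Dx + (-1 + 4·x)·Dx^2  (order 2).
h: a_k = 0, 9, 36, 120, 384, 1248, 20864/5, 500992/35, …
ICs: h(0) = 0, h′(0) = 9.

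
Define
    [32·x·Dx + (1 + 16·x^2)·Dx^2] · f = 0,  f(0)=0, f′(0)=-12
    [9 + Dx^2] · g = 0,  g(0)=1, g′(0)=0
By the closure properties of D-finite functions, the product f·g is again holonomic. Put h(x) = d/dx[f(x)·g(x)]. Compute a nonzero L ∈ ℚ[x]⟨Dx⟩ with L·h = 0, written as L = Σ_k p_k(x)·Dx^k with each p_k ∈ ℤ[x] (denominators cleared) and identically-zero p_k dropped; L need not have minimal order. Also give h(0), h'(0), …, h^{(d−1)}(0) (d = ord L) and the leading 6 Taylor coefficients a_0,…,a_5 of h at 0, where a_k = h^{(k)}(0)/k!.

f: a_k = 0, -12, 0, 64, 0, -3072/5, …
g: a_k = 1, 0, -9/2, 0, 27/8, 0, …
Sym-product of L_f,L_g gives L₀ (≤ ord 4).
h=h₀': d/dx-closure on L₀ ⇒ L.
L = (2922993 + 113986656·x^2 + 3239661312·x^4 + 5952061440·x^6 + 4156489728·x^8 - 7644119040·x^10 + 110075314176·x^12) + (1760832·x + 128480256·x^3 + 1888911360·x^5 + 5308416000·x^7 + 15288238080·x^9 + 48922361856·x^11)·Dx + (341202 + 13887168·x^2 + 389230080·x^4 + 940474368·x^6 + 1603141632·x^8 + 3737124864·x^10 + 24461180928·x^12)·Dx^2 + (195648·x + 14275584·x^3 + 209879040·x^5 + 589824000·x^7 + 1698693120·x^9 + 5435817984·x^11)·Dx^3 + (1825 + 135776·x^2 + 3251968·x^4 + 31014912·x^6 + 126812160·x^8 + 509607936·x^10 + 1358954496·x^12)·Dx^4  (order 4).
h: a_k = -12, 0, 354, 0, -9429/2, 0, …
ICs: h(0) = -12, h′(0) = 0, h′′(0) = 708, h′′′(0) = 0.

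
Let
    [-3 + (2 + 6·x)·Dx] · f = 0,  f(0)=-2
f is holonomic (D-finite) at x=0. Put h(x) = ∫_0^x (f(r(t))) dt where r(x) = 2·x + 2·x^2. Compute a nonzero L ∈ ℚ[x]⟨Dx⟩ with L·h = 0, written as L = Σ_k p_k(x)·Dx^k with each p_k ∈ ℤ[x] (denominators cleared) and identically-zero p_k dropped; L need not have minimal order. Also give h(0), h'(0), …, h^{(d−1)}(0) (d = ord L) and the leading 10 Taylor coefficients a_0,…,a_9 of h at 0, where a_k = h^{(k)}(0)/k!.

L = (-3 - 6·x)·Dx + (1 + 6·x + 6·x^2)·Dx^2  (order 2).
h: a_k = 0, -2, -3, 1, -9/4, 117/20, -135/8, 2943/56, -11097/64, 38277/64, …
ICs: h(0) = 0, h′(0) = -2.

f: a_k = -2, -3, 9/4, -27/8, 405/64, -1701/128, 15309/512, -72171/1024, 2814669/16384, -14073345/32768, …
h₀=f(r): pull back L_f along r ⇒ L₀.
∫: right-multiply L₀ by Dx.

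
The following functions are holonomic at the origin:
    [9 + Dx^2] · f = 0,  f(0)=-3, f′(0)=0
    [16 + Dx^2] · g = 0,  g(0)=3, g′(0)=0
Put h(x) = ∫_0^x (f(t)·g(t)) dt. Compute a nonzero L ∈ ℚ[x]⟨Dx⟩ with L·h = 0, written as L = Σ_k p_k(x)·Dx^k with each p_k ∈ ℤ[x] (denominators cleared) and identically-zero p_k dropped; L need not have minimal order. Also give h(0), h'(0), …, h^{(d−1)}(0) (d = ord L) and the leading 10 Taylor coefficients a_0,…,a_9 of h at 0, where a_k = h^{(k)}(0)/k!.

L = 49·Dx + 50·Dx^3 + Dx^5  (order 5).
h: a_k = 0, -9, 0, 75/2, 0, -3603/40, 0, 11765/112, 0, -2882401/40320, …
ICs: h(0) = 0, h′(0) = -9, h′′(0) = 0, h′′′(0) = 225, h′′′′(0) = 0.

f: a_k = -3, 0, 27/2, 0, -81/8, 0, 243/80, 0, -2187/4480, 0, …
g: a_k = 3, 0, -24, 0, 32, 0, -256/15, 0, 512/105, 0, …
Sym-product of L_f,L_g gives L₀ (≤ ord 4).
h=∫₀ˣh₀: take L = L₀·Dx.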